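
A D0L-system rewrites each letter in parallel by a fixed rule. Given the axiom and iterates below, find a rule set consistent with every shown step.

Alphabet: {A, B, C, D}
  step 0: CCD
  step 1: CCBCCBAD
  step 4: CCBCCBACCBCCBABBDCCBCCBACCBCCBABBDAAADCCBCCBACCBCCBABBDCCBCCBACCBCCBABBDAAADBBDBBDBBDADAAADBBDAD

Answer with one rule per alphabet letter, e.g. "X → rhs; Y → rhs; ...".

  step 0 ⇒ step 1: CCD ⇒ CCB·CCB·AD
    C ↦ CCB
    D ↦ AD
    A ↦ BBD  (constrained at step 1)
    B ↦ A  (constrained at step 1)

A->BBD, B->A, C->CCB, D->AD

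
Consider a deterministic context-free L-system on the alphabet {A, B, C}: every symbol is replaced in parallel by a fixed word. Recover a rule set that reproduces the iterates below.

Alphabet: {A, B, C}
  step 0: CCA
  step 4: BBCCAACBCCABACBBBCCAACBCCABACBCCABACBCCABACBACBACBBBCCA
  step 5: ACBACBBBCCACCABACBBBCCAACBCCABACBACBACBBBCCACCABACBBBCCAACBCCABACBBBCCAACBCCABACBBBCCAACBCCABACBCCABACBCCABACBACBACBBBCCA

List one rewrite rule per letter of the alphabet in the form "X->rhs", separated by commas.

  step 4 ⇒ step 5: BBCCAACBCCABACBBBCCAACBCCABACBCCABACBCCABACBACBACBBBCCA ⇒ ACB·ACB·B·B·CCA·CCA·B·ACB·B·B·CCA·ACB·CCA·B·ACB·ACB·ACB·B·B·CCA·CCA·B·ACB·B·B·CCA·ACB·CCA·B·ACB·B·B·CCA·ACB·CCA·B·ACB·B·B·CCA·ACB·CCA·B·ACB·CCA·B·ACB·CCA·B·ACB·ACB·ACB·B·B·CCA
    A ↦ CCA
    B ↦ ACB
    C ↦ B

A->CCA, B->ACB, C->B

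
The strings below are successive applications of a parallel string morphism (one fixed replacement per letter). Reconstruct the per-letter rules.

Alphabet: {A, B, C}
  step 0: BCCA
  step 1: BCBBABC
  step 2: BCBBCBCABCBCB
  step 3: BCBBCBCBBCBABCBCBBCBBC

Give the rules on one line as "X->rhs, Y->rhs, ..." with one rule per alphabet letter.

A->ABC, B->BC, C->B

  step 2 ⇒ step 3: BCBBCBCABCBCB ⇒ BC·B·BC·BC·B·BC·B·ABC·BC·B·BC·B·BC
    A ↦ ABC
    B ↦ BC
    C ↦ B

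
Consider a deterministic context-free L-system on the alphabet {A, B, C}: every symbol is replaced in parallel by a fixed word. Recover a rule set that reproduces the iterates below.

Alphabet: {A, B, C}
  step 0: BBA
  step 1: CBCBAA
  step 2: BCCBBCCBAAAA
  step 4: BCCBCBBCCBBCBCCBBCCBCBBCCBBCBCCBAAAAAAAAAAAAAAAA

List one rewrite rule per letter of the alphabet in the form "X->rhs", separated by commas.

  step 1 ⇒ step 2: CBCBAA ⇒ BC·CB·BC·CB·AA·AA
    A ↦ AA
    B ↦ CB
    C ↦ BC

A->AA, B->CB, C->BC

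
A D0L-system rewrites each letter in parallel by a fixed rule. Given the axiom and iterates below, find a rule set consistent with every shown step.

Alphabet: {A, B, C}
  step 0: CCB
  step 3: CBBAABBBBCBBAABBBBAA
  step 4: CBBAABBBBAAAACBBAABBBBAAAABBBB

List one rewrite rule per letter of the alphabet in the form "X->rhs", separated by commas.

A->BB, B->A, C->CBB

  step 3 ⇒ step 4: CBBAABBBBCBBAABBBBAA ⇒ CBB·A·A·BB·BB·A·A·A·A·CBB·A·A·BB·BB·A·A·A·A·BB·BB
    A ↦ BB
    B ↦ A
    C ↦ CBB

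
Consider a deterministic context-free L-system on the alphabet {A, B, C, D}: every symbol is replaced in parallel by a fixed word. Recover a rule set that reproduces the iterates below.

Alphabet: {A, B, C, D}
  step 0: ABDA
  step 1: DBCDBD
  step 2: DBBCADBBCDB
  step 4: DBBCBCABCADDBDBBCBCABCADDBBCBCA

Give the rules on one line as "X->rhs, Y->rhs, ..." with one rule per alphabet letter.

A->D, B->BC, C->A, D->DB

  step 1 ⇒ step 2: DBCDBD ⇒ DB·BC·A·DB·BC·DB
    B ↦ BC
    C ↦ A
    D ↦ DB
  step 0 ⇒ step 1: ABDA ⇒ D·BC·DB·D
    A ↦ D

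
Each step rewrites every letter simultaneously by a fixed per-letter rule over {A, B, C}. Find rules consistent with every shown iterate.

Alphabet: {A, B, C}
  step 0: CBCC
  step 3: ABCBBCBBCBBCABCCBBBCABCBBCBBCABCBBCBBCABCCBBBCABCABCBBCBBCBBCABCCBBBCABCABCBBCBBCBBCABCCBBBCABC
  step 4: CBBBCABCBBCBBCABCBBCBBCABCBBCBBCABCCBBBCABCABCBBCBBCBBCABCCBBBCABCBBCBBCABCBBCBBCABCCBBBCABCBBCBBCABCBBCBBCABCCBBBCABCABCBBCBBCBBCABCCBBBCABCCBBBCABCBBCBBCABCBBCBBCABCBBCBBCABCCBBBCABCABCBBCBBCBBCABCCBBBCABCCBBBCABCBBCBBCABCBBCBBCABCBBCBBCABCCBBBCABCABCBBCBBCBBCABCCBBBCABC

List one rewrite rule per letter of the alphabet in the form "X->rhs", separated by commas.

A->CB, B->BBC, C->ABC

  step 3 ⇒ step 4: ABCBBCBBCBBCABCCBBBCABCBBCBBCABCBBCBBCABCCBBBCABCABCBBCBBCBBCABCCBBBCABCABCBBCBBCBBCABCCBBBCABC ⇒ CB·BBC·ABC·BBC·BBC·ABC·BBC·BBC·ABC·BBC·BBC·ABC·CB·BBC·ABC·ABC·BBC·BBC·BBC·ABC·CB·BBC·ABC·BBC·BBC·ABC·BBC·BBC·ABC·CB·BBC·ABC·BBC·BBC·ABC·BBC·BBC·ABC·CB·BBC·ABC·ABC·BBC·BBC·BBC·ABC·CB·BBC·ABC·CB·BBC·ABC·BBC·BBC·ABC·BBC·BBC·ABC·BBC·BBC·ABC·CB·BBC·ABC·ABC·BBC·BBC·BBC·ABC·CB·BBC·ABC·CB·BBC·ABC·BBC·BBC·ABC·BBC·BBC·ABC·BBC·BBC·ABC·CB·BBC·ABC·ABC·BBC·BBC·BBC·ABC·CB·BBC·ABC
    A ↦ CB
    B ↦ BBC
    C ↦ ABC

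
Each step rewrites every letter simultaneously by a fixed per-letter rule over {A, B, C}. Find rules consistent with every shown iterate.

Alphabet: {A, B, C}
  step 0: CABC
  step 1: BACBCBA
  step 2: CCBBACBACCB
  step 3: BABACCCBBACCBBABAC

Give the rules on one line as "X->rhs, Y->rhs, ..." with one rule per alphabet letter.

A->CB, B->C, C->BA

  step 2 ⇒ step 3: CCBBACBACCB ⇒ BA·BA·C·C·CB·BA·C·CB·BA·BA·C
    A ↦ CB
    B ↦ C
    C ↦ BA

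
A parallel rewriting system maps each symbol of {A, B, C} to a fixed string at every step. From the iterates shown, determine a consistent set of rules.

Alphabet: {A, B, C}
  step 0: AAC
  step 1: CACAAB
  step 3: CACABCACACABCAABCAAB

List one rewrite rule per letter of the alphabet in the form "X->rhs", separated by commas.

  step 0 ⇒ step 1: AAC ⇒ CA·CA·AB
    A ↦ CA
    C ↦ AB
    B ↦ C  (constrained at step 1)

A->CA, B->C, C->AB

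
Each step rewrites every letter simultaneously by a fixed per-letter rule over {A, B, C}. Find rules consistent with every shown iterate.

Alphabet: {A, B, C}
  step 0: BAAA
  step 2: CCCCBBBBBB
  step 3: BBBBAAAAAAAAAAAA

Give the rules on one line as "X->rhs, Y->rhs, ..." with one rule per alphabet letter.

A->CC, B->AA, C->B

  step 2 ⇒ step 3: CCCCBBBBBB ⇒ B·B·B·B·AA·AA·AA·AA·AA·AA
    B ↦ AA
    C ↦ B
    A ↦ CC  (constrained at step 0)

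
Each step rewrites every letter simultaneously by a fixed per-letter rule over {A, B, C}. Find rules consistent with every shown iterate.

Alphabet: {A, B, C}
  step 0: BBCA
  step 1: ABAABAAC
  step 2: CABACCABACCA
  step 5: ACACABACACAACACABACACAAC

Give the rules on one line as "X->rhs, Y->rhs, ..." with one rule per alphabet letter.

A->C, B->ABA, C->A

  step 1 ⇒ step 2: ABAABAAC ⇒ C·ABA·C·C·ABA·C·C·A
    A ↦ C
    B ↦ ABA
    C ↦ A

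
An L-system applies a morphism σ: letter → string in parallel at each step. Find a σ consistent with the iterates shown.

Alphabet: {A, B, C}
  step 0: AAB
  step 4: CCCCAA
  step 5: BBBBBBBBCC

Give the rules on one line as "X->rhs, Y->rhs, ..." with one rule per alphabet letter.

  step 4 ⇒ step 5: CCCCAA ⇒ BB·BB·BB·BB·C·C
    A ↦ C
    C ↦ BB
    B ↦ A  (constrained at step 0)

A->C, B->A, C->BB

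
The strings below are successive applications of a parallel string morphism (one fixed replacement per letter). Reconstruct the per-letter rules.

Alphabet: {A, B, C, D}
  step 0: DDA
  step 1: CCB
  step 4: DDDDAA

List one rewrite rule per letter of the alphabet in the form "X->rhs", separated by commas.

  step 0 ⇒ step 1: DDA ⇒ C·C·B
    A ↦ B
    D ↦ C
    B ↦ D  (constrained at step 1)
    C ↦ AA  (constrained at step 1)

A->B, B->D, C->AA, D->C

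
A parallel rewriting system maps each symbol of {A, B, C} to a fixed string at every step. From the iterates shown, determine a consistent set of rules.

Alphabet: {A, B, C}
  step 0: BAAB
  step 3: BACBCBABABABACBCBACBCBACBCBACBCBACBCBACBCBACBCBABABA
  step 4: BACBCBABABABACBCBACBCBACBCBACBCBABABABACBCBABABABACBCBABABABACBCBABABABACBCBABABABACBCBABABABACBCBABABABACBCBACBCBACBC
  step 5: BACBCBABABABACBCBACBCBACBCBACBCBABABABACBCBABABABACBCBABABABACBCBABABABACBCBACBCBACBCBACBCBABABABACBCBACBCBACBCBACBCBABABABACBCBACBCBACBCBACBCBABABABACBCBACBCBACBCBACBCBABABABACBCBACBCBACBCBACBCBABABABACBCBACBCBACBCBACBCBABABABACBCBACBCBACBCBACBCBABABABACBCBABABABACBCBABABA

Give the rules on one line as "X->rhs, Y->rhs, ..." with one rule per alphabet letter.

A->CBC, B->BA, C->BA

  step 4 ⇒ step 5: BACBCBABABABACBCBACBCBACBCBACBCBABABABACBCBABABABACBCBABABABACBCBABABABACBCBABABABACBCBABABABACBCBABABABACBCBACBCBACBC ⇒ BA·CBC·BA·BA·BA·BA·CBC·BA·CBC·BA·CBC·BA·CBC·BA·BA·BA·BA·CBC·BA·BA·BA·BA·CBC·BA·BA·BA·BA·CBC·BA·BA·BA·BA·CBC·BA·CBC·BA·CBC·BA·CBC·BA·BA·BA·BA·CBC·BA·CBC·BA·CBC·BA·CBC·BA·BA·BA·BA·CBC·BA·CBC·BA·CBC·BA·CBC·BA·BA·BA·BA·CBC·BA·CBC·BA·CBC·BA·CBC·BA·BA·BA·BA·CBC·BA·CBC·BA·CBC·BA·CBC·BA·BA·BA·BA·CBC·BA·CBC·BA·CBC·BA·CBC·BA·BA·BA·BA·CBC·BA·CBC·BA·CBC·BA·CBC·BA·BA·BA·BA·CBC·BA·BA·BA·BA·CBC·BA·BA·BA
    A ↦ CBC
    B ↦ BA
    C ↦ BA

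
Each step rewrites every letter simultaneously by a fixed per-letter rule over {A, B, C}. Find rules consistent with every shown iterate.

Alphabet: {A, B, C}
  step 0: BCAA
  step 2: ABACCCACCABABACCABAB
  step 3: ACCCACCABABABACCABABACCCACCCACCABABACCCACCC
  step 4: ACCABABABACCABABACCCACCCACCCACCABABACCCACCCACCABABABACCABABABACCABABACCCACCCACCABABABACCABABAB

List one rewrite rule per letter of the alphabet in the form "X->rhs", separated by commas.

  step 3 ⇒ step 4: ACCCACCABABABACCABABACCCACCCACCABABACCCACCC ⇒ ACC·AB·AB·AB·ACC·AB·AB·ACC·C·ACC·C·ACC·C·ACC·AB·AB·ACC·C·ACC·C·ACC·AB·AB·AB·ACC·AB·AB·AB·ACC·AB·AB·ACC·C·ACC·C·ACC·AB·AB·AB·ACC·AB·AB·AB
    A ↦ ACC
    B ↦ C
    C ↦ AB

A->ACC, B->C, C->AB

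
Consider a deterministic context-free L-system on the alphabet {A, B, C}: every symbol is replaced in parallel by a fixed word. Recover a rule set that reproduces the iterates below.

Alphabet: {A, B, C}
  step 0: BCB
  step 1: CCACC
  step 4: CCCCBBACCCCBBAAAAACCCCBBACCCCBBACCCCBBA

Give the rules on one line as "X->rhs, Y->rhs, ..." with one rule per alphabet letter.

  step 0 ⇒ step 1: BCB ⇒ CC·A·CC
    B ↦ CC
    C ↦ A
    A ↦ BBA  (constrained at step 1)

A->BBA, B->CC, C->A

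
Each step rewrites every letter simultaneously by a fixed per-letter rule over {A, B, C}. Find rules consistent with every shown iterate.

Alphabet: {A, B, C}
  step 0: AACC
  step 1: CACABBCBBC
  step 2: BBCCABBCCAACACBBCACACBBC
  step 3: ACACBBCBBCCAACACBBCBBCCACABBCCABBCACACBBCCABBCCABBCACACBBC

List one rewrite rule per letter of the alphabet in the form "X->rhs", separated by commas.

A->CA, B->AC, C->BBC

  step 2 ⇒ step 3: BBCCABBCCAACACBBCACACBBC ⇒ AC·AC·BBC·BBC·CA·AC·AC·BBC·BBC·CA·CA·BBC·CA·BBC·AC·AC·BBC·CA·BBC·CA·BBC·AC·AC·BBC
    A ↦ CA
    B ↦ AC
    C ↦ BBC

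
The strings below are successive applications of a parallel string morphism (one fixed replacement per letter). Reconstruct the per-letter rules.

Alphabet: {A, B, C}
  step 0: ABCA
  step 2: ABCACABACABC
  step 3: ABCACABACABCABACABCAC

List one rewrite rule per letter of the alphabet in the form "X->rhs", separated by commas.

  step 2 ⇒ step 3: ABCACABACABC ⇒ AB·C·AC·AB·AC·AB·C·AB·AC·AB·C·AC
    A ↦ AB
    B ↦ C
    C ↦ AC

A->AB, B->C, C->AC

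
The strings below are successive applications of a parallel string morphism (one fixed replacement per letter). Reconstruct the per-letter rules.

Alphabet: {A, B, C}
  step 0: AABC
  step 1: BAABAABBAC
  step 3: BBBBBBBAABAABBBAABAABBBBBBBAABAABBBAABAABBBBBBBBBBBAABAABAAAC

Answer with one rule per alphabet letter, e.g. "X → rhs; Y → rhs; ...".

A->BAA, B->BB, C->AC

  step 0 ⇒ step 1: AABC ⇒ BAA·BAA·BB·AC
    A ↦ BAA
    B ↦ BB
    C ↦ AC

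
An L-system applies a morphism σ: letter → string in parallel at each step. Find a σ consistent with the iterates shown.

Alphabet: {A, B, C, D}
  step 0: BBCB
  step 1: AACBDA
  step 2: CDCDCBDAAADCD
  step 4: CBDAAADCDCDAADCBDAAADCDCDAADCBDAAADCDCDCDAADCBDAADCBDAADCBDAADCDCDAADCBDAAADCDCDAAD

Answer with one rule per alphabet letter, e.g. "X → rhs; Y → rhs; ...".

A->CD, B->A, C->CBD, D->AAD

  step 1 ⇒ step 2: AACBDA ⇒ CD·CD·CBD·A·AAD·CD
    A ↦ CD
    B ↦ A
    C ↦ CBD
    D ↦ AAD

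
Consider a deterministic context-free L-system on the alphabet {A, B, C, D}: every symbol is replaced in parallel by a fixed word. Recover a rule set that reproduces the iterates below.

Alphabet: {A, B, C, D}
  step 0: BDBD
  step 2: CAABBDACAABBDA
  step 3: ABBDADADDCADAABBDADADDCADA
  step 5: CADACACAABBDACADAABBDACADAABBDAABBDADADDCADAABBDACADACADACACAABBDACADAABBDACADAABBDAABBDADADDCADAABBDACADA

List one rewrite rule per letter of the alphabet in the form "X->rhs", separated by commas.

  step 2 ⇒ step 3: CAABBDACAABBDA ⇒ ABB·DA·DA·D·D·CA·DA·ABB·DA·DA·D·D·CA·DA
    A ↦ DA
    B ↦ D
    C ↦ ABB
    D ↦ CA

A->DA, B->D, C->ABB, D->CA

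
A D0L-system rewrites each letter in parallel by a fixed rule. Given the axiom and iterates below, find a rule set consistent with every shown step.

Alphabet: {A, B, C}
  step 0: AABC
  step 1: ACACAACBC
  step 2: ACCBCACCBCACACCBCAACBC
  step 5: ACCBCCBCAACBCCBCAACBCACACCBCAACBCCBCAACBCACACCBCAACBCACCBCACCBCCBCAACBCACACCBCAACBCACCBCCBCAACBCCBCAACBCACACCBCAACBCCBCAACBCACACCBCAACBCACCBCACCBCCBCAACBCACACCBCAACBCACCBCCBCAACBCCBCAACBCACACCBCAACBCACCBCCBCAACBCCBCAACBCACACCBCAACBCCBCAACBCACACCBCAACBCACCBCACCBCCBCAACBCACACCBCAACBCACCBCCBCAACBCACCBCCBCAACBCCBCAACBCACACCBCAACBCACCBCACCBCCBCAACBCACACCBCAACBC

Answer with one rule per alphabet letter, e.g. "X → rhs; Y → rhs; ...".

  step 1 ⇒ step 2: ACACAACBC ⇒ AC·CBC·AC·CBC·AC·AC·CBC·AA·CBC
    A ↦ AC
    B ↦ AA
    C ↦ CBC

A->AC, B->AA, C->CBC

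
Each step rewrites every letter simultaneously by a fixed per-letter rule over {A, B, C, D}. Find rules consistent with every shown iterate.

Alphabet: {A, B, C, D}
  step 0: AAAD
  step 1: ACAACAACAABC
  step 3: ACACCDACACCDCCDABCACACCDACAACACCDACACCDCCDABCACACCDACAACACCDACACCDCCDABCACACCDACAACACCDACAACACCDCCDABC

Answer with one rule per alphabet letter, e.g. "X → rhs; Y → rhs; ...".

A->ACA, B->A, C->CCD, D->ABC

  step 0 ⇒ step 1: AAAD ⇒ ACA·ACA·ACA·ABC
    A ↦ ACA
    D ↦ ABC
    B ↦ A  (constrained at step 1)
    C ↦ CCD  (constrained at step 1)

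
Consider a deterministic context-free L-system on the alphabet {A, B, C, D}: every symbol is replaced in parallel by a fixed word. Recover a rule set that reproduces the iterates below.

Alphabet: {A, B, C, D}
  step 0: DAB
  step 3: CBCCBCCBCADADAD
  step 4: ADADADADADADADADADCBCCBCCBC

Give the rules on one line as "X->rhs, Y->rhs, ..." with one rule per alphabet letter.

A->CB, B->AD, C->AD, D->C

  step 3 ⇒ step 4: CBCCBCCBCADADAD ⇒ AD·AD·AD·AD·AD·AD·AD·AD·AD·CB·C·CB·C·CB·C
    A ↦ CB
    B ↦ AD
    C ↦ AD
    D ↦ C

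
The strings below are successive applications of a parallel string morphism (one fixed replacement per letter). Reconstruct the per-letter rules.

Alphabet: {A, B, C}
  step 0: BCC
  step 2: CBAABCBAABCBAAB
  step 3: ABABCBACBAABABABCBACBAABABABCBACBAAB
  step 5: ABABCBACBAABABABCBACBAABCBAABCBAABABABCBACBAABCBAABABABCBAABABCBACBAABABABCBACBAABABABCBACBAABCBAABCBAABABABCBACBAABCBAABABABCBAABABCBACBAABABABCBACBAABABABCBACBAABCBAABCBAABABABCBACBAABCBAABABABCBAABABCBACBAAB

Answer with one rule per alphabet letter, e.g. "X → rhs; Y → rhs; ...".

A->CBA, B->AB, C->AB

  step 2 ⇒ step 3: CBAABCBAABCBAAB ⇒ AB·AB·CBA·CBA·AB·AB·AB·CBA·CBA·AB·AB·AB·CBA·CBA·AB
    A ↦ CBA
    B ↦ AB
    C ↦ AB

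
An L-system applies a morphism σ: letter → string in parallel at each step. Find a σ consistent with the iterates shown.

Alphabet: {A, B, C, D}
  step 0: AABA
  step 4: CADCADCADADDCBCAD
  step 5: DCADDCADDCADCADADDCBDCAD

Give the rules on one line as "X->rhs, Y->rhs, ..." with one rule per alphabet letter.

  step 4 ⇒ step 5: CADCADCADADDCBCAD ⇒ D·C·AD·D·C·AD·D·C·AD·C·AD·AD·D·CB·D·C·AD
    A ↦ C
    B ↦ CB
    C ↦ D
    D ↦ AD

A->C, B->CB, C->D, D->AD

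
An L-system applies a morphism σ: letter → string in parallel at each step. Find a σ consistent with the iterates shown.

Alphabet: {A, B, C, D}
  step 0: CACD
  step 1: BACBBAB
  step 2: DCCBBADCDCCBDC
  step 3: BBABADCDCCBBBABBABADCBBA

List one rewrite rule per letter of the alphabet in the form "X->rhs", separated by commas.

  step 2 ⇒ step 3: DCCBBADCDCCBDC ⇒ B·BA·BA·DC·DC·CB·B·BA·B·BA·BA·DC·B·BA
    A ↦ CB
    B ↦ DC
    C ↦ BA
    D ↦ B

A->CB, B->DC, C->BA, D->B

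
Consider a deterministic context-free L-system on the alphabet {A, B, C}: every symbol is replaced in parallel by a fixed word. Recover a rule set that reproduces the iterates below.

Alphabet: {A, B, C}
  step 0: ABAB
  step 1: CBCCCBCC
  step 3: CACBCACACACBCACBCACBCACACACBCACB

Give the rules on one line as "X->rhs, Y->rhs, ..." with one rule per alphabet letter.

A->CB, B->CC, C->CA

  step 0 ⇒ step 1: ABAB ⇒ CB·CC·CB·CC
    A ↦ CB
    B ↦ CC
    C ↦ CA  (constrained at step 1)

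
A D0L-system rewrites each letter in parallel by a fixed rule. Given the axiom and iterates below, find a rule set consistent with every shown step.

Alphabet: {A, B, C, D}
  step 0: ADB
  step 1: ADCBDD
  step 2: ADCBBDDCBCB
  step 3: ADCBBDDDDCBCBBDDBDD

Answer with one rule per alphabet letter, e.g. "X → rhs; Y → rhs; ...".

A->AD, B->DD, C->B, D->CB

  step 2 ⇒ step 3: ADCBBDDCBCB ⇒ AD·CB·B·DD·DD·CB·CB·B·DD·B·DD
    A ↦ AD
    B ↦ DD
    C ↦ B
    D ↦ CB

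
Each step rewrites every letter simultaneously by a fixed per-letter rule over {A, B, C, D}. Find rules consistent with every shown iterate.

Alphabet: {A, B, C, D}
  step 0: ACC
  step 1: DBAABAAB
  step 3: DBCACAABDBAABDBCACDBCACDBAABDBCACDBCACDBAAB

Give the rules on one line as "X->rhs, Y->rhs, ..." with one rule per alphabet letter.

  step 0 ⇒ step 1: ACC ⇒ DB·AAB·AAB
    A ↦ DB
    C ↦ AAB
    B ↦ AC  (constrained at step 1)
    D ↦ DBC  (constrained at step 1)

A->DB, B->AC, C->AAB, D->DBC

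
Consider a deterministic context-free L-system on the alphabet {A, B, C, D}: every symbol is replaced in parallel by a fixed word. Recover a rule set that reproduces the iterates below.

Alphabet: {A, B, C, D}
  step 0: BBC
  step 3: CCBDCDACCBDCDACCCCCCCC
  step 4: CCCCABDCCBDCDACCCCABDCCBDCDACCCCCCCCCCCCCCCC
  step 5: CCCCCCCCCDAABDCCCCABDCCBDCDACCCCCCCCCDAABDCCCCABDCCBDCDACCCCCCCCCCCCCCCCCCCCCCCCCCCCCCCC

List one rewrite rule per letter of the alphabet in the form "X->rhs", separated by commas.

A->CDA, B->A, C->CC, D->BD

  step 4 ⇒ step 5: CCCCABDCCBDCDACCCCABDCCBDCDACCCCCCCCCCCCCCCC ⇒ CC·CC·CC·CC·CDA·A·BD·CC·CC·A·BD·CC·BD·CDA·CC·CC·CC·CC·CDA·A·BD·CC·CC·A·BD·CC·BD·CDA·CC·CC·CC·CC·CC·CC·CC·CC·CC·CC·CC·CC·CC·CC·CC·CC
    A ↦ CDA
    B ↦ A
    C ↦ CC
    D ↦ BD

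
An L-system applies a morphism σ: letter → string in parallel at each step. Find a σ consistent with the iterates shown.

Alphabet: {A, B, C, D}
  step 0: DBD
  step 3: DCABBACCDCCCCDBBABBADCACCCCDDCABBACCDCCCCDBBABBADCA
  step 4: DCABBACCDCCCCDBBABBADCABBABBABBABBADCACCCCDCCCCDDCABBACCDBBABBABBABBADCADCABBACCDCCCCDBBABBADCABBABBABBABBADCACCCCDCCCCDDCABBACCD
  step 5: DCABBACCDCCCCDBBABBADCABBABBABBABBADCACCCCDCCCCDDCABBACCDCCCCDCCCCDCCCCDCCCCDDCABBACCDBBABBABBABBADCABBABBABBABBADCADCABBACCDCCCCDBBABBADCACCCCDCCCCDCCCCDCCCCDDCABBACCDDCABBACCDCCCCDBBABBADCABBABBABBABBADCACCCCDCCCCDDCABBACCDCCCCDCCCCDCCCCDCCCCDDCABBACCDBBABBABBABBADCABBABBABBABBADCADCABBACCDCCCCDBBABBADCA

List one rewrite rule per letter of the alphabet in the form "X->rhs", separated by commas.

A->CCD, B->C, C->BBA, D->DCA

  step 4 ⇒ step 5: DCABBACCDCCCCDBBABBADCABBABBABBABBADCACCCCDCCCCDDCABBACCDBBABBABBABBADCADCABBACCDCCCCDBBABBADCABBABBABBABBADCACCCCDCCCCDDCABBACCD ⇒ DCA·BBA·CCD·C·C·CCD·BBA·BBA·DCA·BBA·BBA·BBA·BBA·DCA·C·C·CCD·C·C·CCD·DCA·BBA·CCD·C·C·CCD·C·C·CCD·C·C·CCD·C·C·CCD·DCA·BBA·CCD·BBA·BBA·BBA·BBA·DCA·BBA·BBA·BBA·BBA·DCA·DCA·BBA·CCD·C·C·CCD·BBA·BBA·DCA·C·C·CCD·C·C·CCD·C·C·CCD·C·C·CCD·DCA·BBA·CCD·DCA·BBA·CCD·C·C·CCD·BBA·BBA·DCA·BBA·BBA·BBA·BBA·DCA·C·C·CCD·C·C·CCD·DCA·BBA·CCD·C·C·CCD·C·C·CCD·C·C·CCD·C·C·CCD·DCA·BBA·CCD·BBA·BBA·BBA·BBA·DCA·BBA·BBA·BBA·BBA·DCA·DCA·BBA·CCD·C·C·CCD·BBA·BBA·DCA
    A ↦ CCD
    B ↦ C
    C ↦ BBA
    D ↦ DCA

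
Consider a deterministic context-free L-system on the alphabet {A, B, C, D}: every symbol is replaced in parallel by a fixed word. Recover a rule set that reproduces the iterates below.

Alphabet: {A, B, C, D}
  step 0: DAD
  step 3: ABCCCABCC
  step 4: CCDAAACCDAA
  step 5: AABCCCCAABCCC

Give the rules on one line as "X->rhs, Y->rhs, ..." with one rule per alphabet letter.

  step 4 ⇒ step 5: CCDAAACCDAA ⇒ A·A·BC·C·C·C·A·A·BC·C·C
    A ↦ C
    C ↦ A
    D ↦ BC
  step 3 ⇒ step 4: ABCCCABCC ⇒ C·CD·A·A·A·C·CD·A·A
    B ↦ CD

A->C, B->CD, C->A, D->BC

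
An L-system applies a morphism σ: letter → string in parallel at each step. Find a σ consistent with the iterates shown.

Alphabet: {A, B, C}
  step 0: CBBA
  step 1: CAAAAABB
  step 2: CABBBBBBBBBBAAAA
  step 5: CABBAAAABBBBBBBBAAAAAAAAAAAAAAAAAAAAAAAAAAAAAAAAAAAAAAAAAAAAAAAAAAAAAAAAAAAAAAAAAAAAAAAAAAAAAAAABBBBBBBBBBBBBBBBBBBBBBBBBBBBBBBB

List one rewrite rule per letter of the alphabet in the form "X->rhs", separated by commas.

  step 1 ⇒ step 2: CAAAAABB ⇒ CA·BB·BB·BB·BB·BB·AA·AA
    A ↦ BB
    B ↦ AA
    C ↦ CA

A->BB, B->AA, C->CA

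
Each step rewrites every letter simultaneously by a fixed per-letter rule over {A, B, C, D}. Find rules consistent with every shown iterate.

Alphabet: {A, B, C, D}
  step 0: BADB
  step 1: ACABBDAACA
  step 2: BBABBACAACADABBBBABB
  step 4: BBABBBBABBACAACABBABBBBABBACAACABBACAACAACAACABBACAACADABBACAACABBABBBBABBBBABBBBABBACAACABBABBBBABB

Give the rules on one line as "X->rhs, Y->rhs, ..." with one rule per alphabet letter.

  step 1 ⇒ step 2: ACABBDAACA ⇒ BB·A·BB·ACA·ACA·DA·BB·BB·A·BB
    A ↦ BB
    B ↦ ACA
    C ↦ A
    D ↦ DA

A->BB, B->ACA, C->A, D->DA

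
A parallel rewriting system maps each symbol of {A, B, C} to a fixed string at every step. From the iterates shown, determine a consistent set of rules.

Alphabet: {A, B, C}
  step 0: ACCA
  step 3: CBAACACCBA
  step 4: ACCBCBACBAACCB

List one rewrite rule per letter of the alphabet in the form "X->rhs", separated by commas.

A->CB, B->C, C->A

  step 3 ⇒ step 4: CBAACACCBA ⇒ A·C·CB·CB·A·CB·A·A·C·CB
    A ↦ CB
    B ↦ C
    C ↦ A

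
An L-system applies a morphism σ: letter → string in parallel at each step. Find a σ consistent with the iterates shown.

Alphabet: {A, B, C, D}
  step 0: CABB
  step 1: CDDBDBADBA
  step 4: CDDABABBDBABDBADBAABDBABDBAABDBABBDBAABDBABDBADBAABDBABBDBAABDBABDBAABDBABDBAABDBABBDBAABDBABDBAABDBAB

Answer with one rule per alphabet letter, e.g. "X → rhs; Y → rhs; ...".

A->B, B->DBA, C->CDD, D->AB

  step 0 ⇒ step 1: CABB ⇒ CDD·B·DBA·DBA
    A ↦ B
    B ↦ DBA
    C ↦ CDD
    D ↦ AB  (constrained at step 1)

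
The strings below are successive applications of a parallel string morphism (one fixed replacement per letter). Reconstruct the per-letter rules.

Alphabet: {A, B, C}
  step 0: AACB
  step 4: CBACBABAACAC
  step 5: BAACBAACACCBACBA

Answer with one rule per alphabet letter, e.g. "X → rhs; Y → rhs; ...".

A->C, B->A, C->BA

  step 4 ⇒ step 5: CBACBABAACAC ⇒ BA·A·C·BA·A·C·A·C·C·BA·C·BA
    A ↦ C
    B ↦ A
    C ↦ BA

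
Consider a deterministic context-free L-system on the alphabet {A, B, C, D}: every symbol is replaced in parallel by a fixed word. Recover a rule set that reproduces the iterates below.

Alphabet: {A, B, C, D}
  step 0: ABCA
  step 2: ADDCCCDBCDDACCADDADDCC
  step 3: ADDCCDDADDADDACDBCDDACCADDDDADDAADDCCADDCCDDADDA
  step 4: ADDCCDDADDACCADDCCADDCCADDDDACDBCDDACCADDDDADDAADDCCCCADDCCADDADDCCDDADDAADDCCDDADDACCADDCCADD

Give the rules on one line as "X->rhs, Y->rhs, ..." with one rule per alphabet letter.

A->ADD, B->DBC, C->DDA, D->C

  step 3 ⇒ step 4: ADDCCDDADDADDACDBCDDACCADDDDADDAADDCCADDCCDDADDA ⇒ ADD·C·C·DDA·DDA·C·C·ADD·C·C·ADD·C·C·ADD·DDA·C·DBC·DDA·C·C·ADD·DDA·DDA·ADD·C·C·C·C·ADD·C·C·ADD·ADD·C·C·DDA·DDA·ADD·C·C·DDA·DDA·C·C·ADD·C·C·ADD
    A ↦ ADD
    B ↦ DBC
    C ↦ DDA
    D ↦ C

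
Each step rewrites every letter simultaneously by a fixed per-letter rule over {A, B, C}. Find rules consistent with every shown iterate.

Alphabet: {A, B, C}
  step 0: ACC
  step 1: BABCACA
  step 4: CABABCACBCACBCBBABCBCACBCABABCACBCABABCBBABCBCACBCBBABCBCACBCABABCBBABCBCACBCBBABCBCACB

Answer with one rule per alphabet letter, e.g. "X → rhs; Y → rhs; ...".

A->BAB, B->CB, C->CA

  step 0 ⇒ step 1: ACC ⇒ BAB·CA·CA
    A ↦ BAB
    C ↦ CA
    B ↦ CB  (constrained at step 1)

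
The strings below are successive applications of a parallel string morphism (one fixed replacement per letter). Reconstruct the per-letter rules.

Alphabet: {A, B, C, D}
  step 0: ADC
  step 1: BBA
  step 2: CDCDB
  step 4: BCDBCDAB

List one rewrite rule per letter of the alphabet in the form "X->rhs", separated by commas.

  step 1 ⇒ step 2: BBA ⇒ CD·CD·B
    A ↦ B
    B ↦ CD
  step 0 ⇒ step 1: ADC ⇒ B·B·A
    C ↦ A
  step 0 ⇒ step 1: ADC ⇒ B·B·A
    D ↦ B

A->B, B->CD, C->A, D->B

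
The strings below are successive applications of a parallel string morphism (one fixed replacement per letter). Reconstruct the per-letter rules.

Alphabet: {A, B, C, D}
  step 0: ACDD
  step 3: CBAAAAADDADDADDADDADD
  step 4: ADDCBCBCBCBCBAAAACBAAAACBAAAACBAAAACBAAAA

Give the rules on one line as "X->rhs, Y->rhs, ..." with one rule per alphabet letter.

  step 3 ⇒ step 4: CBAAAAADDADDADDADDADD ⇒ A·DD·CB·CB·CB·CB·CB·AA·AA·CB·AA·AA·CB·AA·AA·CB·AA·AA·CB·AA·AA
    A ↦ CB
    B ↦ DD
    C ↦ A
    D ↦ AA

A->CB, B->DD, C->A, D->AA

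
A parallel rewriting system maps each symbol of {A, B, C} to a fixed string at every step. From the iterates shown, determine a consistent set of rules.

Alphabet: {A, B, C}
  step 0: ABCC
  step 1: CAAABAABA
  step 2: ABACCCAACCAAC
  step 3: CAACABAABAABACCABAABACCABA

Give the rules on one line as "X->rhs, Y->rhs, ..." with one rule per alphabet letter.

  step 2 ⇒ step 3: ABACCCAACCAAC ⇒ C·AA·C·ABA·ABA·ABA·C·C·ABA·ABA·C·C·ABA
    A ↦ C
    B ↦ AA
    C ↦ ABA

A->C, B->AA, C->ABA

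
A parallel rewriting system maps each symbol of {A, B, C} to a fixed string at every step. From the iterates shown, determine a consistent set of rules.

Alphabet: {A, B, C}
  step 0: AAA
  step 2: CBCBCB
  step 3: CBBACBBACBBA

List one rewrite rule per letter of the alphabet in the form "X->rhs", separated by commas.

A->C, B->BA, C->CB

  step 2 ⇒ step 3: CBCBCB ⇒ CB·BA·CB·BA·CB·BA
    B ↦ BA
    C ↦ CB
    A ↦ C  (constrained at step 0)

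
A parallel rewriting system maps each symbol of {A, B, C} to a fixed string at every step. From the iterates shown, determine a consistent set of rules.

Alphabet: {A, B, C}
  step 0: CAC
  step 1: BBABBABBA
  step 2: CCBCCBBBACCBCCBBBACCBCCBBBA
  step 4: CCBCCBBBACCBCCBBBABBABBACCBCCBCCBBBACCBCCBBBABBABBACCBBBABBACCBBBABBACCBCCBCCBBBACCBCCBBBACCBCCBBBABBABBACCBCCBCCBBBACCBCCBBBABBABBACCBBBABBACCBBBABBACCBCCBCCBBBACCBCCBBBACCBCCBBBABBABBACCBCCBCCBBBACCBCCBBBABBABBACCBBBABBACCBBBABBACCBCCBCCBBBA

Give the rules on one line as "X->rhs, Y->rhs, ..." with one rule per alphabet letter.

A->BBA, B->CCB, C->BBA

  step 1 ⇒ step 2: BBABBABBA ⇒ CCB·CCB·BBA·CCB·CCB·BBA·CCB·CCB·BBA
    A ↦ BBA
    B ↦ CCB
  step 0 ⇒ step 1: CAC ⇒ BBA·BBA·BBA
    C ↦ BBA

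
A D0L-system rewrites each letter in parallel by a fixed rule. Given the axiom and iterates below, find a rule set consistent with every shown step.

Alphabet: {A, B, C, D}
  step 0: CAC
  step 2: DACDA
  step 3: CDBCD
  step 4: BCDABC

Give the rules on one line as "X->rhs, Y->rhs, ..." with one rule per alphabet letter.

A->D, B->DA, C->B, D->C

  step 3 ⇒ step 4: CDBCD ⇒ B·C·DA·B·C
    B ↦ DA
    C ↦ B
    D ↦ C
  step 2 ⇒ step 3: DACDA ⇒ C·D·B·C·D
    A ↦ D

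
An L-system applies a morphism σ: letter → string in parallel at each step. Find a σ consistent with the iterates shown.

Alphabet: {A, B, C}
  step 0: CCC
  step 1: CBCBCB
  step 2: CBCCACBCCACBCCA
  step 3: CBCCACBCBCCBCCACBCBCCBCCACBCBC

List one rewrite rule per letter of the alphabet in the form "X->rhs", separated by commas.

A->C, B->CCA, C->CB

  step 2 ⇒ step 3: CBCCACBCCACBCCA ⇒ CB·CCA·CB·CB·C·CB·CCA·CB·CB·C·CB·CCA·CB·CB·C
    A ↦ C
    B ↦ CCA
    C ↦ CB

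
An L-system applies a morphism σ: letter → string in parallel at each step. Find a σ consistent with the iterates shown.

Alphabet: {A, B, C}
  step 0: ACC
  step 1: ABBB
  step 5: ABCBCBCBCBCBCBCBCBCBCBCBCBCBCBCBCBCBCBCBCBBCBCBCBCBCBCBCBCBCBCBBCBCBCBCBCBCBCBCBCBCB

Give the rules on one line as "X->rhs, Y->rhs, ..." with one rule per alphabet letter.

A->AB, B->CBC, C->B

  step 0 ⇒ step 1: ACC ⇒ AB·B·B
    A ↦ AB
    C ↦ B
    B ↦ CBC  (constrained at step 1)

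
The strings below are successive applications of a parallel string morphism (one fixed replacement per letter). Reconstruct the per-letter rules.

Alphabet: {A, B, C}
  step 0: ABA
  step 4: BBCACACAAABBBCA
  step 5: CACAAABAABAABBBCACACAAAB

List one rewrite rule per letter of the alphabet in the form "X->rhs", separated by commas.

A->B, B->CA, C->AA

  step 4 ⇒ step 5: BBCACACAAABBBCA ⇒ CA·CA·AA·B·AA·B·AA·B·B·B·CA·CA·CA·AA·B
    A ↦ B
    B ↦ CA
    C ↦ AA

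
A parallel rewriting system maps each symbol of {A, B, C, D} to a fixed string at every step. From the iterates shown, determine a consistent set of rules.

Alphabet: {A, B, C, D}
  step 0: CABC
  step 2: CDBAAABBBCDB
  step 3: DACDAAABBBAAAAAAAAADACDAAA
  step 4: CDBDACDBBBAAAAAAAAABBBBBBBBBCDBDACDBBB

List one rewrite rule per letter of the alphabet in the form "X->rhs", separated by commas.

A->B, B->AAA, C->DA, D->CD

  step 3 ⇒ step 4: DACDAAABBBAAAAAAAAADACDAAA ⇒ CD·B·DA·CD·B·B·B·AAA·AAA·AAA·B·B·B·B·B·B·B·B·B·CD·B·DA·CD·B·B·B
    A ↦ B
    B ↦ AAA
    C ↦ DA
    D ↦ CD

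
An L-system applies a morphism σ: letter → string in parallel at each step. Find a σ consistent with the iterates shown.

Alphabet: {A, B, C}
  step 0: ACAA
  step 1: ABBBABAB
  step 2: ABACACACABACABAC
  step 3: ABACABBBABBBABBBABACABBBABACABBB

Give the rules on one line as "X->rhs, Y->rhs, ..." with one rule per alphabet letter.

  step 2 ⇒ step 3: ABACACACABACABAC ⇒ AB·AC·AB·BB·AB·BB·AB·BB·AB·AC·AB·BB·AB·AC·AB·BB
    A ↦ AB
    B ↦ AC
    C ↦ BB

A->AB, B->AC, C->BB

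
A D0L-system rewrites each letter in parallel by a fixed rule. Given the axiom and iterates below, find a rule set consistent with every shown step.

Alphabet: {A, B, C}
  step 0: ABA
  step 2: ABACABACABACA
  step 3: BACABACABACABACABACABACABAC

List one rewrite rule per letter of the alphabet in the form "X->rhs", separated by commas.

  step 2 ⇒ step 3: ABACABACABACA ⇒ BAC·A·BAC·A·BAC·A·BAC·A·BAC·A·BAC·A·BAC
    A ↦ BAC
    B ↦ A
    C ↦ A

A->BAC, B->A, C->A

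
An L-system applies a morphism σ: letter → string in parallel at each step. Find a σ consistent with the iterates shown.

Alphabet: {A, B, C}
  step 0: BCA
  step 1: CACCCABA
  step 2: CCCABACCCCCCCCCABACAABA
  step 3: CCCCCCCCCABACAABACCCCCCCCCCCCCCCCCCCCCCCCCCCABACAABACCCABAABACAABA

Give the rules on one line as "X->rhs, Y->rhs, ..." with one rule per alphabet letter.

  step 2 ⇒ step 3: CCCABACCCCCCCCCABACAABA ⇒ CCC·CCC·CCC·ABA·CA·ABA·CCC·CCC·CCC·CCC·CCC·CCC·CCC·CCC·CCC·ABA·CA·ABA·CCC·ABA·ABA·CA·ABA
    A ↦ ABA
    B ↦ CA
    C ↦ CCC

A->ABA, B->CA, C->CCC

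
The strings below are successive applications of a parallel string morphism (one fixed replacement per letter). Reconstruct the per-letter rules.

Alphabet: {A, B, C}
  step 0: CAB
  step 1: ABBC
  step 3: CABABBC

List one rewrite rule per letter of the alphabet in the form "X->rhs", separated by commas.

  step 0 ⇒ step 1: CAB ⇒ AB·B·C
    A ↦ B
    B ↦ C
    C ↦ AB

A->B, B->C, C->AB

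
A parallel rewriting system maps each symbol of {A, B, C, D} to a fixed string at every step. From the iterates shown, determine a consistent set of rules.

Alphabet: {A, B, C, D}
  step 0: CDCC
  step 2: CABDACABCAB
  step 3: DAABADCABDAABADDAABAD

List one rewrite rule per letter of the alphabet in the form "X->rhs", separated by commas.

A->AB, B->AD, C->DA, D->C

  step 2 ⇒ step 3: CABDACABCAB ⇒ DA·AB·AD·C·AB·DA·AB·AD·DA·AB·AD
    A ↦ AB
    B ↦ AD
    C ↦ DA
    D ↦ C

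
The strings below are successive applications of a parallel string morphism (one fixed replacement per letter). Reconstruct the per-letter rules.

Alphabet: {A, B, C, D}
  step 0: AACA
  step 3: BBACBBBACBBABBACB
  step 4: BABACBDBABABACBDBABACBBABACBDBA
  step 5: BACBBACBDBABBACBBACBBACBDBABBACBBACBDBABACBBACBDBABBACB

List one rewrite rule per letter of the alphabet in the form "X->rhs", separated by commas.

A->CB, B->BA, C->D, D->B

  step 4 ⇒ step 5: BABACBDBABABACBDBABACBBABACBDBA ⇒ BA·CB·BA·CB·D·BA·B·BA·CB·BA·CB·BA·CB·D·BA·B·BA·CB·BA·CB·D·BA·BA·CB·BA·CB·D·BA·B·BA·CB
    A ↦ CB
    B ↦ BA
    C ↦ D
    D ↦ B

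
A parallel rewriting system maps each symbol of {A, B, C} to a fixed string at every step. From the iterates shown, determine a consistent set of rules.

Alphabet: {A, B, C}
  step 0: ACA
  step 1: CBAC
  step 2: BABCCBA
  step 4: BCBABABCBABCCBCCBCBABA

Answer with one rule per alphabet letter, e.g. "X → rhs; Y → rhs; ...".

A->C, B->BC, C->BA

  step 1 ⇒ step 2: CBAC ⇒ BA·BC·C·BA
    A ↦ C
    B ↦ BC
    C ↦ BA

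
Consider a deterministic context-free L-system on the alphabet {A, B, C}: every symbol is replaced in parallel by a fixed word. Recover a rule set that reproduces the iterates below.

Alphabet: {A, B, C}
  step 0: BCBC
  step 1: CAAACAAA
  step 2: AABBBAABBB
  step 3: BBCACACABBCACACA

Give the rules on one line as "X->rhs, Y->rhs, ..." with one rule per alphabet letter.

  step 2 ⇒ step 3: AABBBAABBB ⇒ B·B·CA·CA·CA·B·B·CA·CA·CA
    A ↦ B
    B ↦ CA
  step 0 ⇒ step 1: BCBC ⇒ CA·AA·CA·AA
    C ↦ AA

A->B, B->CA, C->AA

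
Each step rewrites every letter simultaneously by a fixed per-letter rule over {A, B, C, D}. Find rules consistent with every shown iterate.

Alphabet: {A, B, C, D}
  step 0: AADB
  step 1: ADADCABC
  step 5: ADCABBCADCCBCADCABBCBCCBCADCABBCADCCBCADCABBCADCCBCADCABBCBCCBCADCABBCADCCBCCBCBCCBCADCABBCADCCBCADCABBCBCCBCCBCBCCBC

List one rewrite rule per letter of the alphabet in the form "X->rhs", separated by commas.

A->AD, B->C, C->BC, D->CAB

  step 0 ⇒ step 1: AADB ⇒ AD·AD·CAB·C
    A ↦ AD
    B ↦ C
    D ↦ CAB
    C ↦ BC  (constrained at step 1)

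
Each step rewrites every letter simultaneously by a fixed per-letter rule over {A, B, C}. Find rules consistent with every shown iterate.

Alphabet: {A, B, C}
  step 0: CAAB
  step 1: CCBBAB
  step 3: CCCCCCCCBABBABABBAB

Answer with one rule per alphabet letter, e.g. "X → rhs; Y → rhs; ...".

A->B, B->AB, C->CC

  step 0 ⇒ step 1: CAAB ⇒ CC·B·B·AB
    A ↦ B
    B ↦ AB
    C ↦ CC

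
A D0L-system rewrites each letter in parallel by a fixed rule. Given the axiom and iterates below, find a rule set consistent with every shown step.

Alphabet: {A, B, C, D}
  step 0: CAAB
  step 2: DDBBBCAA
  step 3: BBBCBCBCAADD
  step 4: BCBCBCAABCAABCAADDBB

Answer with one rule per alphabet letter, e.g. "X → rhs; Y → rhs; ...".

A->D, B->BC, C->AA, D->B

  step 3 ⇒ step 4: BBBCBCBCAADD ⇒ BC·BC·BC·AA·BC·AA·BC·AA·D·D·B·B
    A ↦ D
    B ↦ BC
    C ↦ AA
    D ↦ B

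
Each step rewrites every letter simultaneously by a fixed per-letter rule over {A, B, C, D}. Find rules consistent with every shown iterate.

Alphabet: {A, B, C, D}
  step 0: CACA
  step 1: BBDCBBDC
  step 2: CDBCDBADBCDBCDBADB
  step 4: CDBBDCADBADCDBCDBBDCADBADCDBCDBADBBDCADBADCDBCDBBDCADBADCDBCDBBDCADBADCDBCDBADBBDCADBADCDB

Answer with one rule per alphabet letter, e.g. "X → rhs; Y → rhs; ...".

A->BDC, B->CDB, C->B, D->AD

  step 1 ⇒ step 2: BBDCBBDC ⇒ CDB·CDB·AD·B·CDB·CDB·AD·B
    B ↦ CDB
    C ↦ B
    D ↦ AD
  step 0 ⇒ step 1: CACA ⇒ B·BDC·B·BDC
    A ↦ BDC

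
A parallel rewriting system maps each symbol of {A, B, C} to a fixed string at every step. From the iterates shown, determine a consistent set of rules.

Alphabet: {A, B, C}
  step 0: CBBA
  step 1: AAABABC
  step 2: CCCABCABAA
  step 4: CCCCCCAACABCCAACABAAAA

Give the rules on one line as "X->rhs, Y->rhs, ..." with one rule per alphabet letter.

  step 1 ⇒ step 2: AAABABC ⇒ C·C·C·AB·C·AB·AA
    A ↦ C
    B ↦ AB
    C ↦ AA

A->C, B->AB, C->AA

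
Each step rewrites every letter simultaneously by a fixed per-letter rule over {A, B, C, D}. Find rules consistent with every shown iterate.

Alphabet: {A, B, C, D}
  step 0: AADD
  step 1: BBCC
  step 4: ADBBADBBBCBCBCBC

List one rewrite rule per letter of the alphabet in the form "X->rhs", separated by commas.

  step 0 ⇒ step 1: AADD ⇒ B·B·C·C
    A ↦ B
    D ↦ C
    B ↦ AD  (constrained at step 1)
    C ↦ BB  (constrained at step 1)

A->B, B->AD, C->BB, D->C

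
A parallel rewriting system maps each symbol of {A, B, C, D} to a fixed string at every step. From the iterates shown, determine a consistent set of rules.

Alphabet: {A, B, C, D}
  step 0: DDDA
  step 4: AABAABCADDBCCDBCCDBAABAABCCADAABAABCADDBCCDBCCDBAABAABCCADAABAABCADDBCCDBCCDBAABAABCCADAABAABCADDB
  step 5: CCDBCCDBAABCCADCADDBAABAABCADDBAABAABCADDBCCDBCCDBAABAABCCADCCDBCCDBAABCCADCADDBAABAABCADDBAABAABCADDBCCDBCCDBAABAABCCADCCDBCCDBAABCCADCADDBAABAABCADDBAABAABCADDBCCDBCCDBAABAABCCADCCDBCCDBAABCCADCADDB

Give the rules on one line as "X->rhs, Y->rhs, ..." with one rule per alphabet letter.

  step 4 ⇒ step 5: AABAABCADDBCCDBCCDBAABAABCCADAABAABCADDBCCDBCCDBAABAABCCADAABAABCADDBCCDBCCDBAABAABCCADAABAABCADDB ⇒ C·C·DB·C·C·DB·AAB·C·CAD·CAD·DB·AAB·AAB·CAD·DB·AAB·AAB·CAD·DB·C·C·DB·C·C·DB·AAB·AAB·C·CAD·C·C·DB·C·C·DB·AAB·C·CAD·CAD·DB·AAB·AAB·CAD·DB·AAB·AAB·CAD·DB·C·C·DB·C·C·DB·AAB·AAB·C·CAD·C·C·DB·C·C·DB·AAB·C·CAD·CAD·DB·AAB·AAB·CAD·DB·AAB·AAB·CAD·DB·C·C·DB·C·C·DB·AAB·AAB·C·CAD·C·C·DB·C·C·DB·AAB·C·CAD·CAD·DB
    A ↦ C
    B ↦ DB
    C ↦ AAB
    D ↦ CAD

A->C, B->DB, C->AAB, D->CAD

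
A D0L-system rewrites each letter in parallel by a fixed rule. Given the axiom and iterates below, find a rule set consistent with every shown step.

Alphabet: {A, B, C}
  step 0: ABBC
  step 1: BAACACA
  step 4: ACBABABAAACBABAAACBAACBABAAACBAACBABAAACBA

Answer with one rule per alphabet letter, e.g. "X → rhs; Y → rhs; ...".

A->BA, B->AC, C->A

  step 0 ⇒ step 1: ABBC ⇒ BA·AC·AC·A
    A ↦ BA
    B ↦ AC
    C ↦ A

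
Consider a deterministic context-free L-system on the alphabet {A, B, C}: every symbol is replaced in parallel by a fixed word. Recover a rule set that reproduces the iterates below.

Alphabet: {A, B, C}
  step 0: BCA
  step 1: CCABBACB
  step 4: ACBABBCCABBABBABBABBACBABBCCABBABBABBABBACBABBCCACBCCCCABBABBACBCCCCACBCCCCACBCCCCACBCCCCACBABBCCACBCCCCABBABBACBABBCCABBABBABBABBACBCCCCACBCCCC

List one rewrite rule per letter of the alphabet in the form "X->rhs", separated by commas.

A->ACB, B->CC, C->ABB

  step 0 ⇒ step 1: BCA ⇒ CC·ABB·ACB
    A ↦ ACB
    B ↦ CC
    C ↦ ABB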